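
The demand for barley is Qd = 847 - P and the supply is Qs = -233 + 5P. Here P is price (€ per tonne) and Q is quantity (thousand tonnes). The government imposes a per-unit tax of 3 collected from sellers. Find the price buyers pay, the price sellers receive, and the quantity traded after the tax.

With a tax of 3 on sellers, they supply based on the net price P_s = P_b - 3, so Qs = -248 + 5P_b.
Equate demand and the shifted supply: 847 - P_b = -248 + 5P_b, giving 6P_b = 1095, so P_b = 182.5.
Then P_s = 182.5 - 3 = 179.5 and Q = 847 - 182.5 = 664.5.

P_b = 182.5, P_s = 179.5, Q = 664.5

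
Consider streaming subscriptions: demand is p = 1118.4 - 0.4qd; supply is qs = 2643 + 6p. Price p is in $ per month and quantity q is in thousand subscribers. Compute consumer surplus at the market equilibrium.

Consumer surplus = 1513600.2

Solving each curve for q: qd = 2796 - 2.5p.
At equilibrium qd = qs, so 2796 - 2.5p = 2643 + 6p; collecting terms, 153 = 8.5p and p* = 18.
Then q* = 2796 - 2.5(18) = 2751.
Demand choke price (qd = 0): p = 2796/2.5 = 1118.4. Consumer surplus = ½ × (1118.4 - 18) × 2751 = 1513600.2.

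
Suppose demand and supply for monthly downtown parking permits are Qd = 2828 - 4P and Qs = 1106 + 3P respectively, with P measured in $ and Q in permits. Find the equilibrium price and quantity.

At equilibrium Qd = Qs, so 2828 - 4P = 1106 + 3P; collecting terms, 1722 = 7P and P* = 246.
Substitute back: Q* = 2828 - 4(246) = 1844.

P* = 246, Q* = 1844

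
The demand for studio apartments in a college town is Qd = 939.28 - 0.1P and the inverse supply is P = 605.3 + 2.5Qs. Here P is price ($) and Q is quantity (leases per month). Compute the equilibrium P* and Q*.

P* = 2362.8, Q* = 703

Inverting to quantity form: Qs = -242.12 + 0.4P.
Equating demand and supply, 939.28 - 0.1P = -242.12 + 0.4P gives 0.5P = 1181.4, so P* = 2362.8.
From the demand curve, Q* = 939.28 - 0.1(2362.8) = 703.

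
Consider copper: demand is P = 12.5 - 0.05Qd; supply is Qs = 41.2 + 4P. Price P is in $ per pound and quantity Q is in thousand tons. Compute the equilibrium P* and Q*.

In direct form, Qd = 250 - 20P.
At equilibrium Qd = Qs, so 250 - 20P = 41.2 + 4P; collecting terms, 208.8 = 24P and P* = 8.7.
Then Q* = 250 - 20(8.7) = 76.

P* = 8.7, Q* = 76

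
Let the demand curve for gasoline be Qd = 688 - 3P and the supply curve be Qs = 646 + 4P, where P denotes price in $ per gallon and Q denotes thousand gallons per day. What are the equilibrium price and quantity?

Equating demand and supply, 688 - 3P = 646 + 4P gives 7P = 42, so P* = 6.
Plugging P* into demand: Q* = 688 - 3(6) = 670.

P* = 6, Q* = 670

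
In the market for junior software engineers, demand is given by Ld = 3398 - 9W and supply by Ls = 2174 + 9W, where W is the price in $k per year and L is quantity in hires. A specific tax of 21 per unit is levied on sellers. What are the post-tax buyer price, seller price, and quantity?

With a tax of 21 on sellers, they supply based on the net price W_s = W_b - 21, so Ls = 1985 + 9W_b.
Set Ld = Ls: 3398 - 9W_b = 1985 + 9W_b, so 1413 = 18W_b and W_b = 78.5.
Then W_s = 78.5 - 21 = 57.5 and L = 3398 - 9(78.5) = 2691.5.

W_b = 78.5, W_s = 57.5, L = 2691.5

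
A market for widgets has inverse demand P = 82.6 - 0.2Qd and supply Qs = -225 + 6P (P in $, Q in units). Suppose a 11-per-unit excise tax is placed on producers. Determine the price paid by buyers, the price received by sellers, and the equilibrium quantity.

P_b = 64, P_s = 53, Q = 93

In direct form, Qd = 413 - 5P.
The tax drives a wedge P_b - P_s = 11. Substituting P_s = P_b - 11 into supply: Qs = -291 + 6P_b.
Market clearing requires 413 - 5P_b = -291 + 6P_b; hence 704 = 11P_b and P_b = 64.
Then P_s = 64 - 11 = 53 and Q = 413 - 5(64) = 93.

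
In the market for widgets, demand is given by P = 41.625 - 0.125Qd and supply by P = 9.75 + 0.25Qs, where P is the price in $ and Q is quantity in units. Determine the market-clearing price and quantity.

P* = 31, Q* = 85

Solving each curve for Q: Qd = 333 - 8P and Qs = -39 + 4P.
At equilibrium Qd = Qs, so 333 - 8P = -39 + 4P; collecting terms, 372 = 12P and P* = 31.
Substitute back: Q* = 333 - 8(31) = 85.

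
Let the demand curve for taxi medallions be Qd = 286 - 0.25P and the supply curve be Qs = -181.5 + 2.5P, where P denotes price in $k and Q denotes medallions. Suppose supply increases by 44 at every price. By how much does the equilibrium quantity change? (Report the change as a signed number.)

The market clears where 286 - 0.25P = -181.5 + 2.5P. Rearranging, 2.75P = 467.5, hence P* = 170.
Then Q* = 286 - 0.25(170) = 243.5.
After the shift, supply is Qs = -137.5 + 2.5P.
The new intersection has 423.5 = 2.75P, i.e. P = 154, Q = 247.5.
ΔQ = 247.5 - 243.5 = 4.

ΔQ = 4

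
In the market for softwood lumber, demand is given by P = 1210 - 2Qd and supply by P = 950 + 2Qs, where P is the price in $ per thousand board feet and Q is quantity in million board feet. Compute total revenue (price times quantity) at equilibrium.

Total revenue = 70200

Rewriting in direct form: Qd = 605 - 0.5P and Qs = -475 + 0.5P.
At equilibrium Qd = Qs, so 605 - 0.5P = -475 + 0.5P; collecting terms, 1080 = P and P* = 1080.
Substitute back: Q* = 605 - 0.5(1080) = 65.
Total revenue = P* × Q* = 1080 × 65 = 70200.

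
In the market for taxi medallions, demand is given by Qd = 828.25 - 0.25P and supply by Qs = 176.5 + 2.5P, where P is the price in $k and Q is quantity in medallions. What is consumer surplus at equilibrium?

Consumer surplus = 1182722

Set Qd = Qs: 828.25 - 0.25P = 176.5 + 2.5P, so 651.75 = 2.75P and P* = 237.
Then Q* = 828.25 - 0.25(237) = 769.
Demand choke price (Qd = 0): P = 828.25/0.25 = 3313. Consumer surplus = ½ × (3313 - 237) × 769 = 1182722.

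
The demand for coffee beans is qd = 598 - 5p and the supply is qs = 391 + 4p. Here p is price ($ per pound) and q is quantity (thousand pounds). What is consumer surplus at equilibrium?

Consumer surplus = 23328.9

The market clears where 598 - 5p = 391 + 4p. Rearranging, 9p = 207, hence p* = 23.
Plugging p* into demand: q* = 598 - 5(23) = 483.
Demand choke price (qd = 0): p = 598/5 = 119.6. Consumer surplus = ½ × (119.6 - 23) × 483 = 23328.9.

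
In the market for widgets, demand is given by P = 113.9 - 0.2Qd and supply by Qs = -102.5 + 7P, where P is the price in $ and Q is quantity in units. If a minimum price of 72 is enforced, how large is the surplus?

Inverting to quantity form: Qd = 569.5 - 5P.
Evaluating both curves at the floor price 72 gives Qd = 209.5, Qs = 401.5.
Surplus = Qs - Qd = 401.5 - 209.5 = 192.

Surplus = 192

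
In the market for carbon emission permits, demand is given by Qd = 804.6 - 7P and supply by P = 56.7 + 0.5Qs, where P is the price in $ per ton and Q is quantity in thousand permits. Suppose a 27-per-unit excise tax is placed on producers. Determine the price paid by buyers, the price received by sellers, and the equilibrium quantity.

P_b = 108, P_s = 81, Q = 48.6

In direct form, Qs = -113.4 + 2P.
Producers keep P_s = P_b - 27 per unit, so supply in terms of the buyer price is Qs = -167.4 + 2P_b.
Set Qd = Qs: 804.6 - 7P_b = -167.4 + 2P_b, so 972 = 9P_b and P_b = 108.
So P_s = 81 and the quantity traded is Q = 804.6 - 7(108) = 48.6.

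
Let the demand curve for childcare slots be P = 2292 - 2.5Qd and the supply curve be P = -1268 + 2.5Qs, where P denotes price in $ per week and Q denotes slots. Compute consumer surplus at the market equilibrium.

In direct form, Qd = 916.8 - 0.4P and Qs = 507.2 + 0.4P.
At equilibrium Qd = Qs, so 916.8 - 0.4P = 507.2 + 0.4P; collecting terms, 409.6 = 0.8P and P* = 512.
Then Q* = 916.8 - 0.4(512) = 712.
Demand choke price (Qd = 0): P = 916.8/0.4 = 2292. Consumer surplus = ½ × (2292 - 512) × 712 = 633680.

Consumer surplus = 633680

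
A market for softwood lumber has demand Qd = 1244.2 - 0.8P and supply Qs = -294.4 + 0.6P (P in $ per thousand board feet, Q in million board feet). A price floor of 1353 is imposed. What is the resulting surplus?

Evaluating both curves at the floor price 1353 gives Qd = 161.8, Qs = 517.4.
Surplus = Qs - Qd = 517.4 - 161.8 = 355.6.

Surplus = 355.6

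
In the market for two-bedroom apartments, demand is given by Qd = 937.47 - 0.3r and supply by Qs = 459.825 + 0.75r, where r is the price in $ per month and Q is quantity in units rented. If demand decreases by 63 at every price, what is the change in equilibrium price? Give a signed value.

Δr = -60

Equating demand and supply, 937.47 - 0.3r = 459.825 + 0.75r gives 1.05r = 477.645, so r* = 454.9.
From the demand curve, Q* = 937.47 - 0.3(454.9) = 801.
After the shift, demand is Qd = 874.47 - 0.3r.
Re-solving, 1.05r = 414.645 gives r = 394.9 and Q = 756.
Δr = 394.9 - 454.9 = -60.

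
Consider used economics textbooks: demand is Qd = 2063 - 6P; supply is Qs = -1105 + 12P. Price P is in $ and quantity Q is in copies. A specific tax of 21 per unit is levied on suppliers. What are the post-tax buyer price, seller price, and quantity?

P_b = 190, P_s = 169, Q = 923

With a tax of 21 on suppliers, they supply based on the net price P_s = P_b - 21, so Qs = -1357 + 12P_b.
Set Qd = Qs: 2063 - 6P_b = -1357 + 12P_b, so 3420 = 18P_b and P_b = 190.
So P_s = 169 and the quantity traded is Q = 2063 - 6(190) = 923.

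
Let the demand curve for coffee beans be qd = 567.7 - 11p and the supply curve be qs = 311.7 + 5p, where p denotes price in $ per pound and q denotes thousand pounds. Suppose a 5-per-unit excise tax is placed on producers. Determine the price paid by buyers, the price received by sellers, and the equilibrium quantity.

p_b = 17.5625, p_s = 12.5625, q = 374.5125

Producers keep p_s = p_b - 5 per unit, so supply in terms of the buyer price is qs = 286.7 + 5p_b.
Set qd = qs: 567.7 - 11p_b = 286.7 + 5p_b, so 281 = 16p_b and p_b = 17.5625.
Then p_s = 17.5625 - 5 = 12.5625 and q = 567.7 - 11(17.5625) = 374.5125.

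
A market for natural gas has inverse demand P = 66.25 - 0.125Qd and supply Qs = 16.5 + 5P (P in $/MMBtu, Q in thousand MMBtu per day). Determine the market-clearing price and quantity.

Solving each curve for Q: Qd = 530 - 8P.
The market clears where 530 - 8P = 16.5 + 5P. Rearranging, 13P = 513.5, hence P* = 39.5.
From the demand curve, Q* = 530 - 8(39.5) = 214.

P* = 39.5, Q* = 214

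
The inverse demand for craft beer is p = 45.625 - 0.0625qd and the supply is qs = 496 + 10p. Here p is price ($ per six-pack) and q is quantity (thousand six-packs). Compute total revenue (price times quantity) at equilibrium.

Total revenue = 5274

Rewriting in direct form: qd = 730 - 16p.
The market clears where 730 - 16p = 496 + 10p. Rearranging, 26p = 234, hence p* = 9.
Then q* = 730 - 16(9) = 586.
Total revenue = p* × q* = 9 × 586 = 5274.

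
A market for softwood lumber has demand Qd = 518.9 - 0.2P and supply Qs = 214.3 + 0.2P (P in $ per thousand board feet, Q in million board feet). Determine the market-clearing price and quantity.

P* = 761.5, Q* = 366.6

Set Qd = Qs: 518.9 - 0.2P = 214.3 + 0.2P, so 304.6 = 0.4P and P* = 761.5.
Substitute back: Q* = 518.9 - 0.2(761.5) = 366.6.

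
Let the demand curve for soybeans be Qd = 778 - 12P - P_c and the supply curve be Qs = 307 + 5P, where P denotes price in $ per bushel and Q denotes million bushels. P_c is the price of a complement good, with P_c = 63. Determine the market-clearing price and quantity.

P* = 24, Q* = 427

With P_c = 63, demand is Qd = 715 - 12P.
At equilibrium Qd = Qs, so 715 - 12P = 307 + 5P; collecting terms, 408 = 17P and P* = 24.
Then Q* = 715 - 12(24) = 427.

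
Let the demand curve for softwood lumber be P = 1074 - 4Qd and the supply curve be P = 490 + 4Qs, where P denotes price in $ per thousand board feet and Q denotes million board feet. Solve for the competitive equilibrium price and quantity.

Rewriting in direct form: Qd = 268.5 - 0.25P and Qs = -122.5 + 0.25P.
The market clears where 268.5 - 0.25P = -122.5 + 0.25P. Rearranging, 0.5P = 391, hence P* = 782.
Substitute back: Q* = 268.5 - 0.25(782) = 73.

P* = 782, Q* = 73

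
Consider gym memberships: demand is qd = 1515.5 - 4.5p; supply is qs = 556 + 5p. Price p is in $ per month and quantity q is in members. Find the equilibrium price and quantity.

p* = 101, q* = 1061

The market clears where 1515.5 - 4.5p = 556 + 5p. Rearranging, 9.5p = 959.5, hence p* = 101.
Then q* = 1515.5 - 4.5(101) = 1061.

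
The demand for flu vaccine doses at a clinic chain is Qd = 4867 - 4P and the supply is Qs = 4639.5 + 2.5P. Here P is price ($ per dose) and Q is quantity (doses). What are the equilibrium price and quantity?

Set Qd = Qs: 4867 - 4P = 4639.5 + 2.5P, so 227.5 = 6.5P and P* = 35.
Then Q* = 4867 - 4(35) = 4727.

P* = 35, Q* = 4727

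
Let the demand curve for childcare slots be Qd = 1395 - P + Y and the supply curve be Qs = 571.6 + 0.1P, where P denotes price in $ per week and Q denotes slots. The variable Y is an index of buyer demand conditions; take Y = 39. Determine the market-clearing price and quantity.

P* = 784, Q* = 650

With Y = 39, demand is Qd = 1434 - P.
Equating demand and supply, 1434 - P = 571.6 + 0.1P gives 1.1P = 862.4, so P* = 784.
Then Q* = 1434 - 784 = 650.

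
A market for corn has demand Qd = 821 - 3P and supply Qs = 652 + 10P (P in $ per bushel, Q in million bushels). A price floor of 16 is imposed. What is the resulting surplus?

Surplus = 39

Evaluating both curves at the floor price 16 gives Qd = 773, Qs = 812.
Surplus = Qs - Qd = 812 - 773 = 39.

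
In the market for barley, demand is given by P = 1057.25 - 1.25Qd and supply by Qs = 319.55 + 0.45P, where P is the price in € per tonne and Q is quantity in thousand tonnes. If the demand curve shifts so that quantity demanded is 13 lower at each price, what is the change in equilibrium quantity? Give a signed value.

Rewriting in direct form: Qd = 845.8 - 0.8P.
The market clears where 845.8 - 0.8P = 319.55 + 0.45P. Rearranging, 1.25P = 526.25, hence P* = 421.
Plugging P* into demand: Q* = 845.8 - 0.8(421) = 509.
After the shift, demand is Qd = 832.8 - 0.8P.
The new intersection has 513.25 = 1.25P, i.e. P = 410.6, Q = 504.32.
ΔQ = 504.32 - 509 = -4.68.

ΔQ = -4.68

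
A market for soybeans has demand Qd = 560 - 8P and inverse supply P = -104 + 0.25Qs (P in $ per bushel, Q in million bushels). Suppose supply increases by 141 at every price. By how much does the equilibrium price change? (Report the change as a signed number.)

ΔP = -11.75

Inverting to quantity form: Qs = 416 + 4P.
Set Qd = Qs: 560 - 8P = 416 + 4P, so 144 = 12P and P* = 12.
Plugging P* into demand: Q* = 560 - 8(12) = 464.
After the shift, supply is Qs = 557 + 4P.
New equilibrium: 3 = 12P, so P = 0.25 and Q = 558.
ΔP = 0.25 - 12 = -11.75.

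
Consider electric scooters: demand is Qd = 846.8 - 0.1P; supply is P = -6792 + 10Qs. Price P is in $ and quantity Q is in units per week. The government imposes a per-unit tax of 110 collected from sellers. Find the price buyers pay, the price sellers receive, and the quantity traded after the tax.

P_b = 893, P_s = 783, Q = 757.5

Rewriting in direct form: Qs = 679.2 + 0.1P.
The tax drives a wedge P_b - P_s = 110. Substituting P_s = P_b - 110 into supply: Qs = 668.2 + 0.1P_b.
Set Qd = Qs: 846.8 - 0.1P_b = 668.2 + 0.1P_b, so 178.6 = 0.2P_b and P_b = 893.
Then P_s = 893 - 110 = 783 and Q = 846.8 - 0.1(893) = 757.5.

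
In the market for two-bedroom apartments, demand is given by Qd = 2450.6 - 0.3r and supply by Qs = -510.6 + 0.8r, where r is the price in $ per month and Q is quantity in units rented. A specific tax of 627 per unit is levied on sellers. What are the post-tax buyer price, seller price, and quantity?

Sellers keep r_s = r_b - 627 per unit, so supply in terms of the buyer price is Qs = -1012.2 + 0.8r_b.
Set Qd = Qs: 2450.6 - 0.3r_b = -1012.2 + 0.8r_b, so 3462.8 = 1.1r_b and r_b = 3148.
Then r_s = 3148 - 627 = 2521 and Q = 2450.6 - 0.3(3148) = 1506.2.

r_b = 3148, r_s = 2521, Q = 1506.2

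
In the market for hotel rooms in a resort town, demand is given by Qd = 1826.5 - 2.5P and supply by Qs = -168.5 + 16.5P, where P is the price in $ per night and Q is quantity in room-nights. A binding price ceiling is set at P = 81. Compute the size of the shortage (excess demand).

Shortage = 456

Evaluating both curves at the ceiling price 81 gives Qd = 1624, Qs = 1168.
Shortage = Qd - Qs = 1624 - 1168 = 456.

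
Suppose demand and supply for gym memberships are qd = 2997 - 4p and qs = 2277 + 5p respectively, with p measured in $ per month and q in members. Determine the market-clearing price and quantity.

p* = 80, q* = 2677

Set qd = qs: 2997 - 4p = 2277 + 5p, so 720 = 9p and p* = 80.
Then q* = 2997 - 4(80) = 2677.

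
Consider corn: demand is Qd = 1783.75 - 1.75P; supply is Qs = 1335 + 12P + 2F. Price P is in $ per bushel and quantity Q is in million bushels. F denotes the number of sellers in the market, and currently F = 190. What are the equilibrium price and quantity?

P* = 5, Q* = 1775

With F = 190, supply is Qs = 1715 + 12P.
The market clears where 1783.75 - 1.75P = 1715 + 12P. Rearranging, 13.75P = 68.75, hence P* = 5.
Plugging P* into demand: Q* = 1783.75 - 1.75(5) = 1775.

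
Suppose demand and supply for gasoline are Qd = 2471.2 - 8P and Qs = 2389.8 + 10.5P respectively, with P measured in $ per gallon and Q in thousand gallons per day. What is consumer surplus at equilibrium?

Consumer surplus = 370881

The market clears where 2471.2 - 8P = 2389.8 + 10.5P. Rearranging, 18.5P = 81.4, hence P* = 4.4.
Then Q* = 2471.2 - 8(4.4) = 2436.
Demand choke price (Qd = 0): P = 2471.2/8 = 308.9. Consumer surplus = ½ × (308.9 - 4.4) × 2436 = 370881.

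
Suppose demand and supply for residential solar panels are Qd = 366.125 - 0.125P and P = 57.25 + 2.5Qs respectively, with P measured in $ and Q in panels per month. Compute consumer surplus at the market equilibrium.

Inverting to quantity form: Qs = -22.9 + 0.4P.
Equating demand and supply, 366.125 - 0.125P = -22.9 + 0.4P gives 0.525P = 389.025, so P* = 741.
Plugging P* into demand: Q* = 366.125 - 0.125(741) = 273.5.
Demand choke price (Qd = 0): P = 366.125/0.125 = 2929. Consumer surplus = ½ × (2929 - 741) × 273.5 = 299209.

Consumer surplus = 299209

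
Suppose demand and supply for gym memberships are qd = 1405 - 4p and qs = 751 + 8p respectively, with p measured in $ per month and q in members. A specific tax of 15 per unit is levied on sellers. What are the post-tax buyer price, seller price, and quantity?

p_b = 64.5, p_s = 49.5, q = 1147

With a tax of 15 on sellers, they supply based on the net price p_s = p_b - 15, so qs = 631 + 8p_b.
Equate demand and the shifted supply: 1405 - 4p_b = 631 + 8p_b, giving 12p_b = 774, so p_b = 64.5.
Then p_s = 64.5 - 15 = 49.5 and q = 1405 - 4(64.5) = 1147.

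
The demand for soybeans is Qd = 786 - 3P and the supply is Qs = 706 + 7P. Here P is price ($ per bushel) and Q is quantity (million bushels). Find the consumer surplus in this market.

Consumer surplus = 96774

The market clears where 786 - 3P = 706 + 7P. Rearranging, 10P = 80, hence P* = 8.
Plugging P* into demand: Q* = 786 - 3(8) = 762.
Demand choke price (Qd = 0): P = 786/3 = 262. Consumer surplus = ½ × (262 - 8) × 762 = 96774.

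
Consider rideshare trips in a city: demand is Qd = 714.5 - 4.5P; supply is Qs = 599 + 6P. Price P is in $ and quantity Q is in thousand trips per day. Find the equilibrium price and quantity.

P* = 11, Q* = 665

Set Qd = Qs: 714.5 - 4.5P = 599 + 6P, so 115.5 = 10.5P and P* = 11.
From the demand curve, Q* = 714.5 - 4.5(11) = 665.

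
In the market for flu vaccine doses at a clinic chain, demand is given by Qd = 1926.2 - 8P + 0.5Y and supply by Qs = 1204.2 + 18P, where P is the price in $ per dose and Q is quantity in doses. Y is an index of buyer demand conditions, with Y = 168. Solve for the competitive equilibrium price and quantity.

P* = 31, Q* = 1762.2

With Y = 168, demand is Qd = 2010.2 - 8P.
At equilibrium Qd = Qs, so 2010.2 - 8P = 1204.2 + 18P; collecting terms, 806 = 26P and P* = 31.
Substitute back: Q* = 2010.2 - 8(31) = 1762.2.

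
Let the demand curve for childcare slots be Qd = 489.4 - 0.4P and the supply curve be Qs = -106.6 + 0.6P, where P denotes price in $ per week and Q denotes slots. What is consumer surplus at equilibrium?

The market clears where 489.4 - 0.4P = -106.6 + 0.6P. Rearranging, P = 596, hence P* = 596.
Substitute back: Q* = 489.4 - 0.4(596) = 251.
Demand choke price (Qd = 0): P = 489.4/0.4 = 1223.5. Consumer surplus = ½ × (1223.5 - 596) × 251 = 78751.25.

Consumer surplus = 78751.25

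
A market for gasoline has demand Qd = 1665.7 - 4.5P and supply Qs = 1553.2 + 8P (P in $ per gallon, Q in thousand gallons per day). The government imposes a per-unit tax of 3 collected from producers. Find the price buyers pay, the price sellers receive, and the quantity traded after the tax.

With a tax of 3 on producers, they supply based on the net price P_s = P_b - 3, so Qs = 1529.2 + 8P_b.
Set Qd = Qs: 1665.7 - 4.5P_b = 1529.2 + 8P_b, so 136.5 = 12.5P_b and P_b = 10.92.
Then P_s = 10.92 - 3 = 7.92 and Q = 1665.7 - 4.5(10.92) = 1616.56.

P_b = 10.92, P_s = 7.92, Q = 1616.56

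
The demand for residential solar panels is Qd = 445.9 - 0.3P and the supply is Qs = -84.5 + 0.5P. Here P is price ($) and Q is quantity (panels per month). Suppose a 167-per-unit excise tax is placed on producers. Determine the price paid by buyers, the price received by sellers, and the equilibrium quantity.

P_b = 767.375, P_s = 600.375, Q = 215.6875

With a tax of 167 on producers, they supply based on the net price P_s = P_b - 167, so Qs = -168 + 0.5P_b.
Market clearing requires 445.9 - 0.3P_b = -168 + 0.5P_b; hence 613.9 = 0.8P_b and P_b = 767.375.
So P_s = 600.375 and the quantity traded is Q = 445.9 - 0.3(767.375) = 215.6875.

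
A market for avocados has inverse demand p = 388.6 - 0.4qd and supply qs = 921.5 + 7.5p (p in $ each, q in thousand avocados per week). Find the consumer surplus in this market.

Solving each curve for q: qd = 971.5 - 2.5p.
At equilibrium qd = qs, so 971.5 - 2.5p = 921.5 + 7.5p; collecting terms, 50 = 10p and p* = 5.
Substitute back: q* = 971.5 - 2.5(5) = 959.
Demand choke price (qd = 0): p = 971.5/2.5 = 388.6. Consumer surplus = ½ × (388.6 - 5) × 959 = 183936.2.

Consumer surplus = 183936.2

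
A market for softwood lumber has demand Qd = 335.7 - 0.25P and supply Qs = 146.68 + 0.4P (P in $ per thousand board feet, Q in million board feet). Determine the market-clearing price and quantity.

P* = 290.8, Q* = 263

Equating demand and supply, 335.7 - 0.25P = 146.68 + 0.4P gives 0.65P = 189.02, so P* = 290.8.
Plugging P* into demand: Q* = 335.7 - 0.25(290.8) = 263.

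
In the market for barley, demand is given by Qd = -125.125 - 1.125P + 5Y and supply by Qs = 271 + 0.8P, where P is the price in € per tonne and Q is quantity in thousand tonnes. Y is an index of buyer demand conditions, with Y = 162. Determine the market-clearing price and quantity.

P* = 215, Q* = 443

With Y = 162, demand is Qd = 684.875 - 1.125P.
Equating demand and supply, 684.875 - 1.125P = 271 + 0.8P gives 1.925P = 413.875, so P* = 215.
Then Q* = 684.875 - 1.125(215) = 443.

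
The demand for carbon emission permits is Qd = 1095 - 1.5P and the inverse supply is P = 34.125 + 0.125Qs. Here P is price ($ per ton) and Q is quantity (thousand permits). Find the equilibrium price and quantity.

In direct form, Qs = -273 + 8P.
At equilibrium Qd = Qs, so 1095 - 1.5P = -273 + 8P; collecting terms, 1368 = 9.5P and P* = 144.
Substitute back: Q* = 1095 - 1.5(144) = 879.

P* = 144, Q* = 879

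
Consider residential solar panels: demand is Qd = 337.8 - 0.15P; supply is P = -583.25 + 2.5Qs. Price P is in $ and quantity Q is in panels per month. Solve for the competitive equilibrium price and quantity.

P* = 190, Q* = 309.3

Rewriting in direct form: Qs = 233.3 + 0.4P.
The market clears where 337.8 - 0.15P = 233.3 + 0.4P. Rearranging, 0.55P = 104.5, hence P* = 190.
Plugging P* into demand: Q* = 337.8 - 0.15(190) = 309.3.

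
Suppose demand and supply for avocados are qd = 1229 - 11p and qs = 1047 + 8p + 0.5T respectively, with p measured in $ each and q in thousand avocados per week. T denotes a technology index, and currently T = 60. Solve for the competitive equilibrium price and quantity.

p* = 8, q* = 1141

With T = 60, supply is qs = 1077 + 8p.
The market clears where 1229 - 11p = 1077 + 8p. Rearranging, 19p = 152, hence p* = 8.
Plugging p* into demand: q* = 1229 - 11(8) = 1141.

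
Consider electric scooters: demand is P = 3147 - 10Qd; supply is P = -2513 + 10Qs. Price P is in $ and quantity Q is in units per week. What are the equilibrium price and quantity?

P* = 317, Q* = 283

In direct form, Qd = 314.7 - 0.1P and Qs = 251.3 + 0.1P.
At equilibrium Qd = Qs, so 314.7 - 0.1P = 251.3 + 0.1P; collecting terms, 63.4 = 0.2P and P* = 317.
From the demand curve, Q* = 314.7 - 0.1(317) = 283.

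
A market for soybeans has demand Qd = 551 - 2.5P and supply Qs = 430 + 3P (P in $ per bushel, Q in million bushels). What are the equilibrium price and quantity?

P* = 22, Q* = 496

Set Qd = Qs: 551 - 2.5P = 430 + 3P, so 121 = 5.5P and P* = 22.
Substitute back: Q* = 551 - 2.5(22) = 496.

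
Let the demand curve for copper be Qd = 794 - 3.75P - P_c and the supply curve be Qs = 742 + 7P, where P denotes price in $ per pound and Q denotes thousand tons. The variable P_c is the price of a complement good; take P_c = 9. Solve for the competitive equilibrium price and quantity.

P* = 4, Q* = 770

With P_c = 9, demand is Qd = 785 - 3.75P.
Equating demand and supply, 785 - 3.75P = 742 + 7P gives 10.75P = 43, so P* = 4.
Then Q* = 785 - 3.75(4) = 770.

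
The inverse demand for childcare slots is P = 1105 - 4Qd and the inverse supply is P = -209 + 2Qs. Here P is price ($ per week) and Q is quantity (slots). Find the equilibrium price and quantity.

P* = 229, Q* = 219

In direct form, Qd = 276.25 - 0.25P and Qs = 104.5 + 0.5P.
Set Qd = Qs: 276.25 - 0.25P = 104.5 + 0.5P, so 171.75 = 0.75P and P* = 229.
Plugging P* into demand: Q* = 276.25 - 0.25(229) = 219.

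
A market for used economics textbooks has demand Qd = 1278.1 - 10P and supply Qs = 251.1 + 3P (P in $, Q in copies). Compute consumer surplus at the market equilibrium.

Equating demand and supply, 1278.1 - 10P = 251.1 + 3P gives 13P = 1027, so P* = 79.
Plugging P* into demand: Q* = 1278.1 - 10(79) = 488.1.
Demand choke price (Qd = 0): P = 1278.1/10 = 127.81. Consumer surplus = ½ × (127.81 - 79) × 488.1 = 11912.0805.

Consumer surplus = 11912.0805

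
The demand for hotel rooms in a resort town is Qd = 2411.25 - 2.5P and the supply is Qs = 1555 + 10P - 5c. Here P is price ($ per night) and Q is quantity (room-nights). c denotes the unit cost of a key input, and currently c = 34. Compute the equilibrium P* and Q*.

P* = 82.1, Q* = 2206

With c = 34, supply is Qs = 1385 + 10P.
The market clears where 2411.25 - 2.5P = 1385 + 10P. Rearranging, 12.5P = 1026.25, hence P* = 82.1.
From the demand curve, Q* = 2411.25 - 2.5(82.1) = 2206.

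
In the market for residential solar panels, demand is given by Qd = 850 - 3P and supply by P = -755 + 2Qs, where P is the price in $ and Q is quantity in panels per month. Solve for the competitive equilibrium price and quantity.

Rewriting in direct form: Qs = 377.5 + 0.5P.
At equilibrium Qd = Qs, so 850 - 3P = 377.5 + 0.5P; collecting terms, 472.5 = 3.5P and P* = 135.
Plugging P* into demand: Q* = 850 - 3(135) = 445.

P* = 135, Q* = 445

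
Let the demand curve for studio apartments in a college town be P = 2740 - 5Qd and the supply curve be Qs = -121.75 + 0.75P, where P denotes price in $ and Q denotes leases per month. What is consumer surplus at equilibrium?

Consumer surplus = 414122.5

Inverting to quantity form: Qd = 548 - 0.2P.
Equating demand and supply, 548 - 0.2P = -121.75 + 0.75P gives 0.95P = 669.75, so P* = 705.
Then Q* = 548 - 0.2(705) = 407.
Demand choke price (Qd = 0): P = 548/0.2 = 2740. Consumer surplus = ½ × (2740 - 705) × 407 = 414122.5.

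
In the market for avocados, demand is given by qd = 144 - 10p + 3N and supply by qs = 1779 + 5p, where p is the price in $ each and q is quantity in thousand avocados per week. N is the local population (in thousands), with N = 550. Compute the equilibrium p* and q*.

With N = 550, demand is qd = 1794 - 10p.
Equating demand and supply, 1794 - 10p = 1779 + 5p gives 15p = 15, so p* = 1.
Plugging p* into demand: q* = 1794 - 10(1) = 1784.

p* = 1, q* = 1784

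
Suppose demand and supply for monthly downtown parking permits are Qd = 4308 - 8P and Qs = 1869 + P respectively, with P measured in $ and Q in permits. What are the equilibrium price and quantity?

P* = 271, Q* = 2140

Set Qd = Qs: 4308 - 8P = 1869 + P, so 2439 = 9P and P* = 271.
Substitute back: Q* = 4308 - 8(271) = 2140.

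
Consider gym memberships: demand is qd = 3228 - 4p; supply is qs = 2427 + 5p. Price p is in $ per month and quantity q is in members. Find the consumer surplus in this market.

The market clears where 3228 - 4p = 2427 + 5p. Rearranging, 9p = 801, hence p* = 89.
Plugging p* into demand: q* = 3228 - 4(89) = 2872.
Demand choke price (qd = 0): p = 3228/4 = 807. Consumer surplus = ½ × (807 - 89) × 2872 = 1031048.

Consumer surplus = 1031048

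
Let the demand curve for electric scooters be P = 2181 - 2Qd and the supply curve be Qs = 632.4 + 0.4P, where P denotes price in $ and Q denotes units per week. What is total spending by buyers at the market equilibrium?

Total spending by buyers = 425524

Inverting to quantity form: Qd = 1090.5 - 0.5P.
Equating demand and supply, 1090.5 - 0.5P = 632.4 + 0.4P gives 0.9P = 458.1, so P* = 509.
Then Q* = 1090.5 - 0.5(509) = 836.
Total spending by buyers = P* × Q* = 509 × 836 = 425524.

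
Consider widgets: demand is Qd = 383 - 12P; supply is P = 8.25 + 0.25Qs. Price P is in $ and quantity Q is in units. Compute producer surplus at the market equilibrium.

Producer surplus = 630.125

Rewriting in direct form: Qs = -33 + 4P.
The market clears where 383 - 12P = -33 + 4P. Rearranging, 16P = 416, hence P* = 26.
Substitute back: Q* = 383 - 12(26) = 71.
Supply choke price (Qs = 0): P = 8.25. Producer surplus = ½ × (26 - 8.25) × 71 = 630.125.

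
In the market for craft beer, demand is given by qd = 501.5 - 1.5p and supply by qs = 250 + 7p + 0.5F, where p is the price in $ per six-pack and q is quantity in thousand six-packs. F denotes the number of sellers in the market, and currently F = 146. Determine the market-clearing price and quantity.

p* = 21, q* = 470

With F = 146, supply is qs = 323 + 7p.
At equilibrium qd = qs, so 501.5 - 1.5p = 323 + 7p; collecting terms, 178.5 = 8.5p and p* = 21.
Plugging p* into demand: q* = 501.5 - 1.5(21) = 470.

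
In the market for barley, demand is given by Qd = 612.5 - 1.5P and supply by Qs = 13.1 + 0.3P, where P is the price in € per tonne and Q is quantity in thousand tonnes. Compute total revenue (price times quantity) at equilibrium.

Equating demand and supply, 612.5 - 1.5P = 13.1 + 0.3P gives 1.8P = 599.4, so P* = 333.
Plugging P* into demand: Q* = 612.5 - 1.5(333) = 113.
Total revenue = P* × Q* = 333 × 113 = 37629.

Total revenue = 37629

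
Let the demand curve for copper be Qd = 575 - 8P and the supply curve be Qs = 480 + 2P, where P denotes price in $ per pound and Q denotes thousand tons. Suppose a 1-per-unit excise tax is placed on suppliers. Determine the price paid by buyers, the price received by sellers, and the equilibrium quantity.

P_b = 9.7, P_s = 8.7, Q = 497.4

Suppliers keep P_s = P_b - 1 per unit, so supply in terms of the buyer price is Qs = 478 + 2P_b.
Equate demand and the shifted supply: 575 - 8P_b = 478 + 2P_b, giving 10P_b = 97, so P_b = 9.7.
So P_s = 8.7 and the quantity traded is Q = 575 - 8(9.7) = 497.4.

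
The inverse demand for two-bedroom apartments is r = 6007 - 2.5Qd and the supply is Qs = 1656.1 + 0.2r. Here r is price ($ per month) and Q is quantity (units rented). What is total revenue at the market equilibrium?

Total revenue = 2370772.5

Solving each curve for Q: Qd = 2402.8 - 0.4r.
Equating demand and supply, 2402.8 - 0.4r = 1656.1 + 0.2r gives 0.6r = 746.7, so r* = 1244.5.
Substitute back: Q* = 2402.8 - 0.4(1244.5) = 1905.
Total revenue = r* × Q* = 1244.5 × 1905 = 2370772.5.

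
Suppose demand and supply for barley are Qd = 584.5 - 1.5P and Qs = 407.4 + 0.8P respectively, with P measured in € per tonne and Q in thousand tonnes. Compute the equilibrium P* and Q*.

P* = 77, Q* = 469

Equating demand and supply, 584.5 - 1.5P = 407.4 + 0.8P gives 2.3P = 177.1, so P* = 77.
From the demand curve, Q* = 584.5 - 1.5(77) = 469.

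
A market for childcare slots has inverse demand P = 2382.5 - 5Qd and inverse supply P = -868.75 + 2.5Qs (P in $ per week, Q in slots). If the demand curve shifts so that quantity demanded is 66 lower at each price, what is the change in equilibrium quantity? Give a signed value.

ΔQ = -44

Rewriting in direct form: Qd = 476.5 - 0.2P and Qs = 347.5 + 0.4P.
At equilibrium Qd = Qs, so 476.5 - 0.2P = 347.5 + 0.4P; collecting terms, 129 = 0.6P and P* = 215.
Plugging P* into demand: Q* = 476.5 - 0.2(215) = 433.5.
After the shift, demand is Qd = 410.5 - 0.2P.
Re-solving, 0.6P = 63 gives P = 105 and Q = 389.5.
ΔQ = 389.5 - 433.5 = -44.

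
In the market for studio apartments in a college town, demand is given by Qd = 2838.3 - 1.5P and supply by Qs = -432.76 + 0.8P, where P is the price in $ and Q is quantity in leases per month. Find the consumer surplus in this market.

Set Qd = Qs: 2838.3 - 1.5P = -432.76 + 0.8P, so 3271.06 = 2.3P and P* = 1422.2.
Then Q* = 2838.3 - 1.5(1422.2) = 705.
Demand choke price (Qd = 0): P = 2838.3/1.5 = 1892.2. Consumer surplus = ½ × (1892.2 - 1422.2) × 705 = 165675.

Consumer surplus = 165675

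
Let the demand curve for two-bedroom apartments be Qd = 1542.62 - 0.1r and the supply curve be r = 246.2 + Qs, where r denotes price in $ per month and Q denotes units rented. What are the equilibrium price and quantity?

r* = 1626.2, Q* = 1380

Rewriting in direct form: Qs = -246.2 + r.
At equilibrium Qd = Qs, so 1542.62 - 0.1r = -246.2 + r; collecting terms, 1788.82 = 1.1r and r* = 1626.2.
From the demand curve, Q* = 1542.62 - 0.1(1626.2) = 1380.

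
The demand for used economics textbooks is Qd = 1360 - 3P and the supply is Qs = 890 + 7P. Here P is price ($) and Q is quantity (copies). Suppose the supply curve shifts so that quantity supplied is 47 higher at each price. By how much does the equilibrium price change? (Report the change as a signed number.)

The market clears where 1360 - 3P = 890 + 7P. Rearranging, 10P = 470, hence P* = 47.
Substitute back: Q* = 1360 - 3(47) = 1219.
After the shift, supply is Qs = 937 + 7P.
Re-solving, 10P = 423 gives P = 42.3 and Q = 1233.1.
ΔP = 42.3 - 47 = -4.7.

ΔP = -4.7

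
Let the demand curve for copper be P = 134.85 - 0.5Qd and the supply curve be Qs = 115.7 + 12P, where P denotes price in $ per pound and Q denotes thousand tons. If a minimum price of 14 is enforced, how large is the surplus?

Surplus = 42

Inverting to quantity form: Qd = 269.7 - 2P.
Evaluating both curves at the floor price 14 gives Qd = 241.7, Qs = 283.7.
Surplus = Qs - Qd = 283.7 - 241.7 = 42.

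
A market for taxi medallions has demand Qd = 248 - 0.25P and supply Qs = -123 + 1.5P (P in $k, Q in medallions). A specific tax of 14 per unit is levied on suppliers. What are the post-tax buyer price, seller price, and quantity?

With a tax of 14 on suppliers, they supply based on the net price P_s = P_b - 14, so Qs = -144 + 1.5P_b.
Market clearing requires 248 - 0.25P_b = -144 + 1.5P_b; hence 392 = 1.75P_b and P_b = 224.
So P_s = 210 and the quantity traded is Q = 248 - 0.25(224) = 192.

P_b = 224, P_s = 210, Q = 192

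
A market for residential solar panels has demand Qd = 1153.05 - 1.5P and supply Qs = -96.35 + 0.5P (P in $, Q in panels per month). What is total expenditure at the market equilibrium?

Equating demand and supply, 1153.05 - 1.5P = -96.35 + 0.5P gives 2P = 1249.4, so P* = 624.7.
Plugging P* into demand: Q* = 1153.05 - 1.5(624.7) = 216.
Total expenditure = P* × Q* = 624.7 × 216 = 134935.2.

Total expenditure = 134935.2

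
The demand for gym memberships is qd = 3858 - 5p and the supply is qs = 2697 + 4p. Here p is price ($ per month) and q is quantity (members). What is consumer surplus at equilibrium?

Set qd = qs: 3858 - 5p = 2697 + 4p, so 1161 = 9p and p* = 129.
Plugging p* into demand: q* = 3858 - 5(129) = 3213.
Demand choke price (qd = 0): p = 3858/5 = 771.6. Consumer surplus = ½ × (771.6 - 129) × 3213 = 1032336.9.

Consumer surplus = 1032336.9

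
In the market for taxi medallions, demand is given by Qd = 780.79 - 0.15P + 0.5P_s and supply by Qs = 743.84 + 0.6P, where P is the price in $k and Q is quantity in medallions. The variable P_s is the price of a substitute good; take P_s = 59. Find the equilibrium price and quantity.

With P_s = 59, demand is Qd = 810.29 - 0.15P.
Set Qd = Qs: 810.29 - 0.15P = 743.84 + 0.6P, so 66.45 = 0.75P and P* = 88.6.
Plugging P* into demand: Q* = 810.29 - 0.15(88.6) = 797.

P* = 88.6, Q* = 797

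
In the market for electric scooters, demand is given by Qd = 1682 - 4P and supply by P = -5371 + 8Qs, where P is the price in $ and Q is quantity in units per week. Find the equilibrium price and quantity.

P* = 245, Q* = 702

In direct form, Qs = 671.375 + 0.125P.
Equating demand and supply, 1682 - 4P = 671.375 + 0.125P gives 4.125P = 1010.625, so P* = 245.
Substitute back: Q* = 1682 - 4(245) = 702.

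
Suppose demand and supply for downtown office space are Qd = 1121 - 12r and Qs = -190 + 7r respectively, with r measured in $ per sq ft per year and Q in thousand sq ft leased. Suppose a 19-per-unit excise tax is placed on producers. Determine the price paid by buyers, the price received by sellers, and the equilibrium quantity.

The tax drives a wedge r_b - r_s = 19. Substituting r_s = r_b - 19 into supply: Qs = -323 + 7r_b.
Equate demand and the shifted supply: 1121 - 12r_b = -323 + 7r_b, giving 19r_b = 1444, so r_b = 76.
So r_s = 57 and the quantity traded is Q = 1121 - 12(76) = 209.

r_b = 76, r_s = 57, Q = 209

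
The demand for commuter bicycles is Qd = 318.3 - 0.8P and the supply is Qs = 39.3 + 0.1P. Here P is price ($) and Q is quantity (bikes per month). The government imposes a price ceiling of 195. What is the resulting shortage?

Shortage = 103.5

At P = 195: Qd = 162.3 and Qs = 58.8.
Shortage = Qd - Qs = 162.3 - 58.8 = 103.5.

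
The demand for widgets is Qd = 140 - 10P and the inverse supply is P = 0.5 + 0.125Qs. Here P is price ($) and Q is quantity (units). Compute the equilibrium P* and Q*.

P* = 8, Q* = 60

In direct form, Qs = -4 + 8P.
At equilibrium Qd = Qs, so 140 - 10P = -4 + 8P; collecting terms, 144 = 18P and P* = 8.
Substitute back: Q* = 140 - 10(8) = 60.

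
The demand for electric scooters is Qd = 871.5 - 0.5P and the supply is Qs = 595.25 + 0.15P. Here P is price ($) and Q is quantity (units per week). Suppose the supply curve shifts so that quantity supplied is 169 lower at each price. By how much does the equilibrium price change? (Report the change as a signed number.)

ΔP = 260

Equating demand and supply, 871.5 - 0.5P = 595.25 + 0.15P gives 0.65P = 276.25, so P* = 425.
Substitute back: Q* = 871.5 - 0.5(425) = 659.
After the shift, supply is Qs = 426.25 + 0.15P.
Re-solving, 0.65P = 445.25 gives P = 685 and Q = 529.
ΔP = 685 - 425 = 260.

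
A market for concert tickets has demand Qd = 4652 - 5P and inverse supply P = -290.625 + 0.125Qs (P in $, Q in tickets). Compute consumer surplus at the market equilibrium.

Solving each curve for Q: Qs = 2325 + 8P.
Equating demand and supply, 4652 - 5P = 2325 + 8P gives 13P = 2327, so P* = 179.
From the demand curve, Q* = 4652 - 5(179) = 3757.
Demand choke price (Qd = 0): P = 4652/5 = 930.4. Consumer surplus = ½ × (930.4 - 179) × 3757 = 1411504.9.

Consumer surplus = 1411504.9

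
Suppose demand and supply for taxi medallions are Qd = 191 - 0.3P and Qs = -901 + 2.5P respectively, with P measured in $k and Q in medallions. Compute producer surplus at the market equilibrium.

At equilibrium Qd = Qs, so 191 - 0.3P = -901 + 2.5P; collecting terms, 1092 = 2.8P and P* = 390.
Then Q* = 191 - 0.3(390) = 74.
Supply choke price (Qs = 0): P = 360.4. Producer surplus = ½ × (390 - 360.4) × 74 = 1095.2.

Producer surplus = 1095.2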